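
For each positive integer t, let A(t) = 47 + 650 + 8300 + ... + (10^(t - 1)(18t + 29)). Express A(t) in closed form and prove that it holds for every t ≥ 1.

A(t) = 10^t(2t + 3) - 3

We claim A(t) = 10^t(2t + 3) - 3 for all t ≥ 1.
For the base case t = 1: A(1) = 47, and the closed form gives 47. They agree.
Suppose the result is true for t = p, so A(p) = 10^p(2p + 3) - 3.
Then A(p+1) = A(p) + (10^p(18p + 47)) = (10^p(2p + 3) - 3) + (10^p(18p + 47)).
Simplifying, A(p+1) = 20·10^p·p + 50·10^p - 3 = 10^(p+1)(2(p+1) + 3) - 3,
which is the closed form with t = p+1.
This completes the induction.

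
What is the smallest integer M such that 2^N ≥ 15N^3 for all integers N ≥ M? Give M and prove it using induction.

M = 16

At N = 15: 32768 < 50625, so the inequality fails and M ≥ 16. We prove 2^N ≥ 15N^3 for all N ≥ 16.
For the base case N = 16: 2^N = 65536 and 15N^3 = 61440, so 65536 ≥ 61440.
Inductive step: suppose the statement holds for some p ≥ 16, so 2^p ≥ 15p^3.
Then 2^(p + 1) = 2·(2^p) ≥ 2·(15p^3).
Also, for p ≥ 16 we have 2·(15p^3) ≥ 15(p+1)^3, since 2 ≥ (1 + 1/p)^3 for all p ≥ 16.
Combining, 2^(p + 1) ≥ 15(p+1)^3.
By induction, the statement is established for all N ≥ 16.
Hence the smallest such M is 16.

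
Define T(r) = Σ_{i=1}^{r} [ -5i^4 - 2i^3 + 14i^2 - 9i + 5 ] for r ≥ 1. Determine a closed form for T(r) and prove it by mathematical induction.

We claim T(r) = -r(r^4 + 3r^3 - 2r^2 - 2r - 3) for all r ≥ 1.
Base step (r = 1): T(1) = 3, and the closed form gives 3. They agree.
Inductive step: assume the claim holds for r = i, so T(i) = i(-i^4 - 3i^3 + 2i^2 + 2i + 3).
Then T(i+1) = T(i) + (-5i^4 - 22i^3 - 22i^2 - 7i + 3) = (i(-i^4 - 3i^3 + 2i^2 + 2i + 3)) + (-5i^4 - 22i^3 - 22i^2 - 7i + 3).
Simplifying, T(i+1) = -(i + 1)(i^4 + 7i^3 + 13i^2 + 7i - 3) = -(i+1)((i+1)^4 + 3(i+1)^3 - 2(i+1)^2 - 2(i+1) - 3),
which is the closed form with r = i+1.
By induction, the statement is established for all r ≥ 1.

T(r) = -r(r^4 + 3r^3 - 2r^2 - 2r - 3)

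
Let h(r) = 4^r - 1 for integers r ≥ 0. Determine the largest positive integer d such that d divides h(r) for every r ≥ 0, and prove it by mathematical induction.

Computing the first values: h(0) = 0 and h(1) = 3; gcd(0, 3) = 3, so d ≤ 3.
We prove 3 | 4^r - 1 for all r ≥ 0 by induction on r.
For the base case r = 0: h(0) = 0 = 3·(0), so 3 | h(0).
Inductive step: assume the claim holds for r = j, i.e. 3 | h(j). Then
h(j+1) = 4^(j+1) - 1 = 4·(4^j - 1) + 3 = 4·h(j) + 3. The first term is divisible by 3 by the inductive hypothesis, and 3 is divisible by 3. Hence 3 | h(j+1).
By induction, the statement is established for all r ≥ 0.
Therefore the largest such d is 3.

d = 3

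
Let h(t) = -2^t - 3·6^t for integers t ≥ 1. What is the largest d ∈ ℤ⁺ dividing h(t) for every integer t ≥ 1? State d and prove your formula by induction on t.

d = 4

Computing the first values: h(1) = -20 and h(2) = -112; gcd(-20, -112) = 4, so d ≤ 4.
We prove 4 | -2^t - 3·6^t for all t ≥ 1 by induction on t.
When t = 1: h(1) = -20 = 4·(-5), so 4 | h(1).
For the inductive step, assume it holds for an arbitrary k ≥ 1, i.e. 4 | h(k). Then
h(k+1) − 6·h(k) = (-2^(k+1) - 3·6^(k+1)) − 6·(-2^k - 3·6^k) = (-1)·2^k·(2 − 6) = (4)·2^k. Since 4 | h(k) by the inductive hypothesis, 4 | 6·h(k); and 4 | 4 since 4 = 4·1. Therefore 4 | h(k+1).
By induction, the statement is established for all t ≥ 1.
Therefore the largest such d is 4.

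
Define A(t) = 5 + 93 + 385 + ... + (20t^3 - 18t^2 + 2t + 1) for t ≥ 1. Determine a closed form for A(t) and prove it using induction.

A(t) = t(5t^3 + 4t^2 - 3t - 1)

We claim A(t) = t(5t^3 + 4t^2 - 3t - 1) for all t ≥ 1.
Base case (t = 1): A(1) = 5, and the closed form gives 5. They agree.
Suppose the result is true for t = i, so A(i) = i(5i^3 + 4i^2 - 3i - 1).
Then A(i+1) = A(i) + (20i^3 + 42i^2 + 26i + 5) = (i(5i^3 + 4i^2 - 3i - 1)) + (20i^3 + 42i^2 + 26i + 5).
Simplifying, A(i+1) = (i + 1)(5i^3 + 19i^2 + 20i + 5) = (i+1)(5(i+1)^3 + 4(i+1)^2 - 3(i+1) - 1),
which is the closed form with t = i+1.
By induction, the statement is established for all t ≥ 1.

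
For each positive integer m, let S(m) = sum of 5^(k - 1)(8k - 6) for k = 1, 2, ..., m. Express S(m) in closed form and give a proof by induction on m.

S(m) = 2·5^m(m - 1) + 2

We claim S(m) = 2·5^m(m - 1) + 2 for all m ≥ 1.
Base case (m = 1): S(1) = 2, and the closed form gives 2. They agree.
Suppose the result is true for m = k, so S(k) = 2·5^k(k - 1) + 2.
Then S(k+1) = S(k) + (5^k(8k + 2)) = (2·5^k(k - 1) + 2) + (5^k(8k + 2)).
Simplifying, S(k+1) = 10·5^k·k + 2 = 2·5^(k+1)((k+1) - 1) + 2,
which is the closed form with m = k+1.
This completes the induction.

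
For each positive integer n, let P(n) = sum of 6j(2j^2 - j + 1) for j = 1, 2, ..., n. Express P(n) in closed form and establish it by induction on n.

P(n) = n(n + 1)(3n^2 + n + 2)

We claim P(n) = n(n + 1)(3n^2 + n + 2) for all n ≥ 1.
Base case (n = 1): P(1) = 12, and the closed form gives 12. They agree.
Suppose the result is true for n = j, so P(j) = j(3j^3 + 4j^2 + 3j + 2).
Then P(j+1) = P(j) + (-6(j + 1)(j - 2(j + 1)^2)) = (j(3j^3 + 4j^2 + 3j + 2)) + (-6(j + 1)(j - 2(j + 1)^2)).
Simplifying, P(j+1) = (j + 1)(j + 2)(3j^2 + 7j + 6) = (j+1)((j+1) + 1)(3(j+1)^2 + (j+1) + 2),
which is the closed form with n = j+1.
By induction, the statement is established for all n ≥ 1.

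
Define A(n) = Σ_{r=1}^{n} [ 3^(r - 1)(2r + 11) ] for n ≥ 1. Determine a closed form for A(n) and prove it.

We claim A(n) = 3^n(n + 5) - 5 for all n ≥ 1.
Base step (n = 1): A(1) = 13, and the closed form gives 13. They agree.
Inductive step: suppose the statement holds for some r ≥ 1, so A(r) = 3^r(r + 5) - 5.
Then A(r+1) = A(r) + (3^r(2r + 13)) = (3^r(r + 5) - 5) + (3^r(2r + 13)).
Simplifying, A(r+1) = 3·3^r·r + 18·3^r - 5 = 3^(r+1)((r+1) + 5) - 5,
which is the closed form with n = r+1.
Hence, by induction on n, the claim holds for every n ≥ 1.

A(n) = 3^n(n + 5) - 5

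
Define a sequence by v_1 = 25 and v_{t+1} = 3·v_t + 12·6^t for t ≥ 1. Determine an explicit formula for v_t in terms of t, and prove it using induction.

v_t = 3^(t - 1) + 4·6^t

Computing the first terms: v_1 = 25, v_2 = 147, v_3 = 873. This suggests v_t = 3^(t - 1) + 4·6^t.
For the base case t = 1: the formula gives 25 = 25 = v_1.
Inductive step: assume the claim holds for t = i, so v_i = 3^(i - 1) + 4·6^i.
Then v_{i+1} = 3·v_i + 12·6^i = 3·(3^(i - 1) + 4·6^i) + 12·6^i = 3^i + 4·6^(i + 1) = 3^((i+1) - 1) + 4·6^(i+1),
which is the claimed formula at t = i+1.
This completes the induction.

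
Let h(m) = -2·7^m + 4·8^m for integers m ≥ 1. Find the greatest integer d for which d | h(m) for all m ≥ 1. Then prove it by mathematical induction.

d = 2

Computing the first values: h(1) = 18 and h(2) = 158; gcd(18, 158) = 2, so d ≤ 2.
We prove 2 | -2·7^m + 4·8^m for all m ≥ 1 by induction on m.
Base case (m = 1): h(1) = 18 = 2·(9), so 2 | h(1).
Inductive step: assume the claim holds for m = p, i.e. 2 | h(p). Then
h(p+1) − 8·h(p) = (-2·7^(p+1) + 4·8^(p+1)) − 8·(-2·7^p + 4·8^p) = (-2)·7^p·(7 − 8) = (2)·7^p. Since 2 | h(p) by the inductive hypothesis, 2 | 8·h(p); and 2 | 2 since 2 = 2·1. Therefore 2 | h(p+1).
By induction, the statement is established for all m ≥ 1.
Therefore the largest such d is 2.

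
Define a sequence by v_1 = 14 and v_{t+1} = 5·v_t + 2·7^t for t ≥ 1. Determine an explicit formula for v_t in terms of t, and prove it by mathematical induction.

v_t = 7·5^(t - 1) + 7^t

Computing the first terms: v_1 = 14, v_2 = 84, v_3 = 518. This suggests v_t = 7·5^(t - 1) + 7^t.
When t = 1: the formula gives 14 = 14 = v_1.
Inductive step: assume the claim holds for t = i, so v_i = 7·5^(i - 1) + 7^i.
Then v_{i+1} = 5·v_i + 2·7^i = 5·(7·5^(i - 1) + 7^i) + 2·7^i = 7·5^i + 7^(i + 1) = 7·5^((i+1) - 1) + 7^(i+1),
which is the claimed formula at t = i+1.
By induction, the statement is established for all t ≥ 1.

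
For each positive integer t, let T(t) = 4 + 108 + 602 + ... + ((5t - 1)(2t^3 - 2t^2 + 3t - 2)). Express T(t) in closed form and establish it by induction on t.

We claim T(t) = t(2t^2 - 1)(t^2 + t + 2) for all t ≥ 1.
For the base case t = 1: T(1) = 4, and the closed form gives 4. They agree.
Inductive step: assume the claim holds for t = r, so T(r) = r(2r^4 + 2r^3 + 3r^2 - r - 2).
Then T(r+1) = T(r) + (10r^4 + 28r^3 + 41r^2 + 25r + 4) = (r(2r^4 + 2r^3 + 3r^2 - r - 2)) + (10r^4 + 28r^3 + 41r^2 + 25r + 4).
Simplifying, T(r+1) = (r + 1)(r^2 + 3r + 4)(2r^2 + 4r + 1) = (r+1)(2(r+1)^2 - 1)((r+1)^2 + (r+1) + 2),
which is the closed form with t = r+1.
By the principle of mathematical induction, the result holds for all t ≥ 1.

T(t) = t(2t^2 - 1)(t^2 + t + 2)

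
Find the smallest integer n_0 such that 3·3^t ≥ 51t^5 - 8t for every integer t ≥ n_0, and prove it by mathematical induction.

At t = 14: 14348907 < 27428912, so the inequality fails and n_0 ≥ 15. We prove 3·3^t ≥ 51t^5 - 8t for all t ≥ 15.
When t = 15: 3·3^t = 43046721 and 51t^5 - 8t = 38728005, so 43046721 ≥ 38728005.
Inductive step: suppose the statement holds for some r ≥ 15, so 3·3^r ≥ 51r^5 - 8r.
Then 3·3^(r + 1) = 3·(3·3^r) ≥ 3·(51r^5 - 8r).
Also, for r ≥ 15 we have 3·(51r^5 - 8r) ≥ 51(r+1)^5 - 8(r+1), since 3·(51r^5 - 8r) − (51(r+1)^5 - 8(r+1)) = 102r^5 - 255r^4 - 510r^3 - 510r^2 - 271r - 43, which is nonnegative for all r ≥ 15.
Combining, 3·3^(r + 1) ≥ 51(r+1)^5 - 8(r+1).
By the principle of mathematical induction, the result holds for all t ≥ 15.
Hence the smallest such n_0 is 15.

n_0 = 15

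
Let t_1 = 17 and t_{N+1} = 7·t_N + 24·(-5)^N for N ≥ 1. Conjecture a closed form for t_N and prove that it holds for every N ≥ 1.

Computing the first terms: t_1 = 17, t_2 = -1, t_3 = 593. This suggests t_N = -2(-5)^N + 7^N.
For the base case N = 1: the formula gives 17 = 17 = t_1.
Suppose the result is true for N = j, so t_j = -2(-5)^j + 7^j.
Then t_{j+1} = 7·t_j + 24·(-5)^j = 7·(-2(-5)^j + 7^j) + 24·(-5)^j = -2(-5)^(j + 1) + 7^(j + 1),
which is the claimed formula at N = j+1.
By the principle of mathematical induction, the result holds for all N ≥ 1.

t_N = -2(-5)^N + 7^N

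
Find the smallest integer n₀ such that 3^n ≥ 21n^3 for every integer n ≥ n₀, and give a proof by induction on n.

n₀ = 9

At n = 8: 6561 < 10752, so the inequality fails and n₀ ≥ 9. We prove 3^n ≥ 21n^3 for all n ≥ 9.
When n = 9: 3^n = 19683 and 21n^3 = 15309, so 19683 ≥ 15309.
Suppose the result is true for n = i, so 3^i ≥ 21i^3.
Then 3^(i + 1) = 3·(3^i) ≥ 3·(21i^3).
Also, for i ≥ 9 we have 3·(21i^3) ≥ 21(i+1)^3, since 3 ≥ (1 + 1/i)^3 for all i ≥ 9.
Combining, 3^(i + 1) ≥ 21(i+1)^3.
Hence, by induction on n, the claim holds for every n ≥ 9.
Hence the smallest such n₀ is 9.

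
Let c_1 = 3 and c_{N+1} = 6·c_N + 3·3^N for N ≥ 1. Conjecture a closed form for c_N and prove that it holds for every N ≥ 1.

c_N = -3^N + 6^N

Computing the first terms: c_1 = 3, c_2 = 27, c_3 = 189. This suggests c_N = -3^N + 6^N.
When N = 1: the formula gives 3 = 3 = c_1.
Inductive step: suppose the statement holds for some i ≥ 1, so c_i = -3^i + 6^i.
Then c_{i+1} = 6·c_i + 3·3^i = 6·(-3^i + 6^i) + 3·3^i = -3^(i + 1) + 6^(i + 1),
which is the claimed formula at N = i+1.
By the principle of mathematical induction, the result holds for all N ≥ 1.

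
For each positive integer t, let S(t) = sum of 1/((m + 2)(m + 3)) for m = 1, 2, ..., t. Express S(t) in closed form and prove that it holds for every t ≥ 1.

We claim S(t) = t/(3(t + 3)) for all t ≥ 1.
Base case (t = 1): S(1) = 1/12, and the closed form gives 1/12. They agree.
For the inductive step, assume it holds for an arbitrary m ≥ 1, so S(m) = m/(3(m + 3)).
Then S(m+1) = S(m) + (1/((m + 3)(m + 4))) = (m/(3(m + 3))) + (1/((m + 3)(m + 4))).
Simplifying, S(m+1) = (m + 1)/(3(m + 4)) = (m+1)/(3((m+1) + 3)),
which is the closed form with t = m+1.
Hence, by induction on t, the claim holds for every t ≥ 1.

S(t) = t/(3(t + 3))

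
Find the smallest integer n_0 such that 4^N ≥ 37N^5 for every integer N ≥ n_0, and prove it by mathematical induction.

n_0 = 12

At N = 11: 4194304 < 5958887, so the inequality fails and n_0 ≥ 12. We prove 4^N ≥ 37N^5 for all N ≥ 12.
Base step (N = 12): 4^N = 16777216 and 37N^5 = 9206784, so 16777216 ≥ 9206784.
Inductive step: assume the claim holds for N = i, so 4^i ≥ 37i^5.
Then 4^(i + 1) = 4·(4^i) ≥ 4·(37i^5).
Also, for i ≥ 12 we have 4·(37i^5) ≥ 37(i+1)^5, since 4 ≥ (1 + 1/i)^5 for all i ≥ 12.
Combining, 4^(i + 1) ≥ 37(i+1)^5.
By induction, the statement is established for all N ≥ 12.
Hence the smallest such n_0 is 12.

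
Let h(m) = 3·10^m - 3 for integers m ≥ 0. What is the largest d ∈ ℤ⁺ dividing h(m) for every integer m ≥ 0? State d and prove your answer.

d = 27

Computing the first values: h(0) = 0 and h(1) = 27; gcd(0, 27) = 27, so d ≤ 27.
We prove 27 | 3·10^m - 3 for all m ≥ 0 by induction on m.
Base step (m = 0): h(0) = 0 = 27·(0), so 27 | h(0).
For the inductive step, assume it holds for an arbitrary k ≥ 0, i.e. 27 | h(k). Then
h(k+1) = 3·10^(k+1) - 3 = 10·(3·10^k - 3) + 27 = 10·h(k) + 27. The first term is divisible by 27 by the inductive hypothesis, and 27 is divisible by 27. Hence 27 | h(k+1).
By the principle of mathematical induction, the result holds for all m ≥ 0.
Therefore the largest such d is 27.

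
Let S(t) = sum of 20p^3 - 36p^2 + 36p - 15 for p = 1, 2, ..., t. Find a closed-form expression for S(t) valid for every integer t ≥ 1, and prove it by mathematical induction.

S(t) = t(5t^3 - 2t^2 + 5t - 3)

We claim S(t) = t(5t^3 - 2t^2 + 5t - 3) for all t ≥ 1.
When t = 1: S(1) = 5, and the closed form gives 5. They agree.
For the inductive step, assume it holds for an arbitrary p ≥ 1, so S(p) = p(5p^3 - 2p^2 + 5p - 3).
Then S(p+1) = S(p) + (20p^3 + 24p^2 + 24p + 5) = (p(5p^3 - 2p^2 + 5p - 3)) + (20p^3 + 24p^2 + 24p + 5).
Simplifying, S(p+1) = (p + 1)(5p^3 + 13p^2 + 16p + 5) = (p+1)(5(p+1)^3 - 2(p+1)^2 + 5(p+1) - 3),
which is the closed form with t = p+1.
This completes the induction.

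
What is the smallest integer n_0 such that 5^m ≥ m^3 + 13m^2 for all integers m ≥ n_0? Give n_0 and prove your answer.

At m = 3: 125 < 144, so the inequality fails and n_0 ≥ 4. We prove 5^m ≥ m^3 + 13m^2 for all m ≥ 4.
When m = 4: 5^m = 625 and m^3 + 13m^2 = 272, so 625 ≥ 272.
Inductive step: assume the claim holds for m = r, so 5^r ≥ r^3 + 13r^2.
Then 5^(r + 1) = 5·(5^r) ≥ 5·(r^3 + 13r^2).
Also, for r ≥ 4 we have 5·(r^3 + 13r^2) ≥ (r+1)^3 + 13(r+1)^2, since 5·(r^3 + 13r^2) − ((r+1)^3 + 13(r+1)^2) = 4r^3 + 49r^2 - 29r - 14, which is nonnegative for all r ≥ 4.
Combining, 5^(r + 1) ≥ (r+1)^3 + 13(r+1)^2.
By induction, the statement is established for all m ≥ 4.
Hence the smallest such n_0 is 4.

n_0 = 4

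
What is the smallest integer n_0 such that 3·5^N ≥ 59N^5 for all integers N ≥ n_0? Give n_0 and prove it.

n_0 = 9

At N = 8: 1171875 < 1933312, so the inequality fails and n_0 ≥ 9. We prove 3·5^N ≥ 59N^5 for all N ≥ 9.
When N = 9: 3·5^N = 5859375 and 59N^5 = 3483891, so 5859375 ≥ 3483891.
Inductive step: assume the claim holds for N = r, so 3·5^r ≥ 59r^5.
Then 3·5^(r + 1) = 5·(3·5^r) ≥ 5·(59r^5).
Also, for r ≥ 9 we have 5·(59r^5) ≥ 59(r+1)^5, since 5 ≥ (1 + 1/r)^5 for all r ≥ 9.
Combining, 3·5^(r + 1) ≥ 59(r+1)^5.
Hence, by induction on N, the claim holds for every N ≥ 9.
Hence the smallest such n_0 is 9.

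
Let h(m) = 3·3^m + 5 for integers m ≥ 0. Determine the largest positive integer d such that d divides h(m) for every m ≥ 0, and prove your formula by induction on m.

Computing the first values: h(0) = 8 and h(1) = 14; gcd(8, 14) = 2, so d ≤ 2.
We prove 2 | 3·3^m + 5 for all m ≥ 0 by induction on m.
Base step (m = 0): h(0) = 8 = 2·(4), so 2 | h(0).
Inductive step: assume the claim holds for m = k, i.e. 2 | h(k). Then
h(k+1) = 3·3^(k+1) + 5 = 3·(3·3^k + 5) - 10 = 3·h(k) - 10. The first term is divisible by 2 by the inductive hypothesis, and -10 is divisible by 2. Hence 2 | h(k+1).
By the principle of mathematical induction, the result holds for all m ≥ 0.
Therefore the largest such d is 2.

d = 2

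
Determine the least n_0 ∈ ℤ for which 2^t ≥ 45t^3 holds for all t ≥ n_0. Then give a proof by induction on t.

At t = 18: 262144 < 262440, so the inequality fails and n_0 ≥ 19. We prove 2^t ≥ 45t^3 for all t ≥ 19.
When t = 19: 2^t = 524288 and 45t^3 = 308655, so 524288 ≥ 308655.
Inductive step: assume the claim holds for t = p, so 2^p ≥ 45p^3.
Then 2^(p + 1) = 2·(2^p) ≥ 2·(45p^3).
Also, for p ≥ 19 we have 2·(45p^3) ≥ 45(p+1)^3, since 2 ≥ (1 + 1/p)^3 for all p ≥ 19.
Combining, 2^(p + 1) ≥ 45(p+1)^3.
By the principle of mathematical induction, the result holds for all t ≥ 19.
Hence the smallest such n_0 is 19.

n_0 = 19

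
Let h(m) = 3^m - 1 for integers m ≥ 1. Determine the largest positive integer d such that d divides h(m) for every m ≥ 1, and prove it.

d = 2

Computing the first values: h(1) = 2 and h(2) = 8; gcd(2, 8) = 2, so d ≤ 2.
We prove 2 | 3^m - 1 for all m ≥ 1 by induction on m.
Base step (m = 1): h(1) = 2 = 2·(1), so 2 | h(1).
Suppose the result is true for m = k, i.e. 2 | h(k). Then
3^{k+1} − 1^{k+1} = 3·3^k − 1·1^k = 3·(3^k − 1^k) + (2)·1^k. The first term is divisible by 2 by the inductive hypothesis, and the second term (2)·1^k is divisible by 2 since 2 | 2. Hence 2 | h(k+1).
This completes the induction.
Therefore the largest such d is 2.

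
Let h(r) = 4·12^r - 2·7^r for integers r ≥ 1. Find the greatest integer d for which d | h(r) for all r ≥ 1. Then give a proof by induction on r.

d = 2

Computing the first values: h(1) = 34 and h(2) = 478; gcd(34, 478) = 2, so d ≤ 2.
We prove 2 | 4·12^r - 2·7^r for all r ≥ 1 by induction on r.
Base case (r = 1): h(1) = 34 = 2·(17), so 2 | h(1).
Suppose the result is true for r = i, i.e. 2 | h(i). Then
h(i+1) − 12·h(i) = (4·12^(i+1) - 2·7^(i+1)) − 12·(4·12^i - 2·7^i) = (-2)·7^i·(7 − 12) = (10)·7^i. Since 2 | h(i) by the inductive hypothesis, 2 | 12·h(i); and 2 | 10 since 10 = 2·5. Therefore 2 | h(i+1).
This completes the induction.
Therefore the largest such d is 2.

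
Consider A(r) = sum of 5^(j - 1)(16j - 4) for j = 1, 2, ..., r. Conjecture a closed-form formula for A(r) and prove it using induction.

A(r) = 2·5^r(2r - 1) + 2

We claim A(r) = 2·5^r(2r - 1) + 2 for all r ≥ 1.
Base step (r = 1): A(1) = 12, and the closed form gives 12. They agree.
For the inductive step, assume it holds for an arbitrary j ≥ 1, so A(j) = 2·5^j(2j - 1) + 2.
Then A(j+1) = A(j) + (5^j(16j + 12)) = (2·5^j(2j - 1) + 2) + (5^j(16j + 12)).
Simplifying, A(j+1) = 20·5^j·j + 10·5^j + 2 = 2·5^(j+1)(2(j+1) - 1) + 2,
which is the closed form with r = j+1.
By the principle of mathematical induction, the result holds for all r ≥ 1.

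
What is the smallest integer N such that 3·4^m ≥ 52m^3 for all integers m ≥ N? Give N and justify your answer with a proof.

At m = 5: 3072 < 6500, so the inequality fails and N ≥ 6. We prove 3·4^m ≥ 52m^3 for all m ≥ 6.
When m = 6: 3·4^m = 12288 and 52m^3 = 11232, so 12288 ≥ 11232.
Inductive step: suppose the statement holds for some r ≥ 6, so 3·4^r ≥ 52r^3.
Then 3·4^(r + 1) = 4·(3·4^r) ≥ 4·(52r^3).
Also, for r ≥ 6 we have 4·(52r^3) ≥ 52(r+1)^3, since 4 ≥ (1 + 1/r)^3 for all r ≥ 6.
Combining, 3·4^(r + 1) ≥ 52(r+1)^3.
By the principle of mathematical induction, the result holds for all m ≥ 6.
Hence the smallest such N is 6.

N = 6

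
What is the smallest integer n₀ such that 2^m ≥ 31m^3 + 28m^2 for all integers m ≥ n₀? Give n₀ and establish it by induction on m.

n₀ = 18

At m = 17: 131072 < 160395, so the inequality fails and n₀ ≥ 18. We prove 2^m ≥ 31m^3 + 28m^2 for all m ≥ 18.
When m = 18: 2^m = 262144 and 31m^3 + 28m^2 = 189864, so 262144 ≥ 189864.
Suppose the result is true for m = k, so 2^k ≥ 31k^3 + 28k^2.
Then 2^(k + 1) = 2·(2^k) ≥ 2·(31k^3 + 28k^2).
Also, for k ≥ 18 we have 2·(31k^3 + 28k^2) ≥ 31(k+1)^3 + 28(k+1)^2, since 2·(31k^3 + 28k^2) − (31(k+1)^3 + 28(k+1)^2) = 31k^3 - 65k^2 - 149k - 59, which is nonnegative for all k ≥ 18.
Combining, 2^(k + 1) ≥ 31(k+1)^3 + 28(k+1)^2.
By induction, the statement is established for all m ≥ 18.
Hence the smallest such n₀ is 18.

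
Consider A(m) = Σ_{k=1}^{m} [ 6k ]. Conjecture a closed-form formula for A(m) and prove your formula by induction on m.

A(m) = 3m(m + 1)

We claim A(m) = 3m(m + 1) for all m ≥ 1.
Base case (m = 1): A(1) = 6, and the closed form gives 6. They agree.
Inductive step: assume the claim holds for m = k, so A(k) = 3k(k + 1).
Then A(k+1) = A(k) + (6k + 6) = (3k(k + 1)) + (6k + 6).
Simplifying, A(k+1) = 3(k + 1)(k + 2) = 3(k+1)((k+1) + 1),
which is the closed form with m = k+1.
This completes the induction.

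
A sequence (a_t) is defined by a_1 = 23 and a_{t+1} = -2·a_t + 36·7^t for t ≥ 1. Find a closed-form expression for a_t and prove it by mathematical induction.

a_t = -5(-2)^(t - 1) + 4·7^t

Computing the first terms: a_1 = 23, a_2 = 206, a_3 = 1352. This suggests a_t = -5(-2)^(t - 1) + 4·7^t.
For the base case t = 1: the formula gives 23 = 23 = a_1.
For the inductive step, assume it holds for an arbitrary m ≥ 1, so a_m = -5(-2)^(m - 1) + 4·7^m.
Then a_{m+1} = -2·a_m + 36·7^m = -2·(-5(-2)^(m - 1) + 4·7^m) + 36·7^m = -5(-2)^m + 4·7^(m + 1) = -5(-2)^((m+1) - 1) + 4·7^(m+1),
which is the claimed formula at t = m+1.
By induction, the statement is established for all t ≥ 1.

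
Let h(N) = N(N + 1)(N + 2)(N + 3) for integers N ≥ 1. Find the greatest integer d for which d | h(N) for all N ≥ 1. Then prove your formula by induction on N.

Computing the first values: h(1) = 24 and h(2) = 120; gcd(24, 120) = 24, so d ≤ 24.
We prove 24 | N(N + 1)(N + 2)(N + 3) for all N ≥ 1 by induction on N.
Base step (N = 1): h(1) = 24 = 24·(1), so 24 | h(1).
Inductive step: assume the claim holds for N = m, i.e. 24 | h(m). Then
h(m+1) − h(m) = (m+1)·(m+2)·(m+3)·(m+4) − m·(m+1)·(m+2)·(m+3) = (m+1)·(m+2)·(m+3)·[(m+4) − m] = 4·(m+1)·(m+2)·(m+3). The product of 3 consecutive integers is divisible by (3)! = 6, so h(m+1) − h(m) is divisible by 4·6 = 24. By the inductive hypothesis 24 | h(m), hence 24 | h(m+1).
Hence, by induction on N, the claim holds for every N ≥ 1.
Therefore the largest such d is 24.

d = 24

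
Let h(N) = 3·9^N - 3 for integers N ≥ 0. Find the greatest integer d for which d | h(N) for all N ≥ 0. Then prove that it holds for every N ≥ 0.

Computing the first values: h(0) = 0 and h(1) = 24; gcd(0, 24) = 24, so d ≤ 24.
We prove 24 | 3·9^N - 3 for all N ≥ 0 by induction on N.
For the base case N = 0: h(0) = 0 = 24·(0), so 24 | h(0).
Inductive step: suppose the statement holds for some j ≥ 0, i.e. 24 | h(j). Then
h(j+1) = 3·9^(j+1) - 3 = 9·(3·9^j - 3) + 24 = 9·h(j) + 24. The first term is divisible by 24 by the inductive hypothesis, and 24 is divisible by 24. Hence 24 | h(j+1).
By induction, the statement is established for all N ≥ 0.
Therefore the largest such d is 24.

d = 24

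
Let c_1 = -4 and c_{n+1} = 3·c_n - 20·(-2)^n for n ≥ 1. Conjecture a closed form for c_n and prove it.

c_n = (-2)^(n + 2) + 4·3^(n - 1)

Computing the first terms: c_1 = -4, c_2 = 28, c_3 = 4. This suggests c_n = (-2)^(n + 2) + 4·3^(n - 1).
For the base case n = 1: the formula gives -4 = -4 = c_1.
For the inductive step, assume it holds for an arbitrary i ≥ 1, so c_i = (-2)^(i + 2) + 4·3^(i - 1).
Then c_{i+1} = 3·c_i - 20·(-2)^i = 3·((-2)^(i + 2) + 4·3^(i - 1)) - 20·(-2)^i = (-2)^(i + 3) + 4·3^i = (-2)^((i+1) + 2) + 4·3^((i+1) - 1),
which is the claimed formula at n = i+1.
By induction, the statement is established for all n ≥ 1.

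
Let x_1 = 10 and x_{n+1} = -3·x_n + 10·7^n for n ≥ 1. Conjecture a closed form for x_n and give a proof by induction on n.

Computing the first terms: x_1 = 10, x_2 = 40, x_3 = 370. This suggests x_n = -(-3)^n + 7^n.
Base step (n = 1): the formula gives 10 = 10 = x_1.
Suppose the result is true for n = r, so x_r = -(-3)^r + 7^r.
Then x_{r+1} = -3·x_r + 10·7^r = -3·(-(-3)^r + 7^r) + 10·7^r = -(-3)^(r + 1) + 7^(r + 1),
which is the claimed formula at n = r+1.
Hence, by induction on n, the claim holds for every n ≥ 1.

x_n = -(-3)^n + 7^n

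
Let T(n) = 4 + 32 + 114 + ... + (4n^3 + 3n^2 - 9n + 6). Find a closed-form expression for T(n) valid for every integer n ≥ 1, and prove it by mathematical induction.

We claim T(n) = n(n^3 + 3n^2 - 2n + 2) for all n ≥ 1.
For the base case n = 1: T(1) = 4, and the closed form gives 4. They agree.
Inductive step: suppose the statement holds for some k ≥ 1, so T(k) = k(k^3 + 3k^2 - 2k + 2).
Then T(k+1) = T(k) + (4k^3 + 15k^2 + 9k + 4) = (k(k^3 + 3k^2 - 2k + 2)) + (4k^3 + 15k^2 + 9k + 4).
Simplifying, T(k+1) = (k + 1)(k^3 + 6k^2 + 7k + 4) = (k+1)((k+1)^3 + 3(k+1)^2 - 2(k+1) + 2),
which is the closed form with n = k+1.
This completes the induction.

T(n) = n(n^3 + 3n^2 - 2n + 2)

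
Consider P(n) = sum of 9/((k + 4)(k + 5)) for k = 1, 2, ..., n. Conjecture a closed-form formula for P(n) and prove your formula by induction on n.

P(n) = 9n/(5(n + 5))

We claim P(n) = 9n/(5(n + 5)) for all n ≥ 1.
Base step (n = 1): P(1) = 3/10, and the closed form gives 3/10. They agree.
Inductive step: suppose the statement holds for some k ≥ 1, so P(k) = 9k/(5(k + 5)).
Then P(k+1) = P(k) + (9/((k + 5)(k + 6))) = (9k/(5(k + 5))) + (9/((k + 5)(k + 6))).
Simplifying, P(k+1) = 9(k + 1)/(5(k + 6)) = 9(k+1)/(5((k+1) + 5)),
which is the closed form with n = k+1.
By induction, the statement is established for all n ≥ 1.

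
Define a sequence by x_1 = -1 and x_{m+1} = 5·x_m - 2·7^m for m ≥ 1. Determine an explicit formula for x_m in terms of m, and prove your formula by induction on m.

x_m = 6·5^(m - 1) - 7^m

Computing the first terms: x_1 = -1, x_2 = -19, x_3 = -193. This suggests x_m = 6·5^(m - 1) - 7^m.
For the base case m = 1: the formula gives -1 = -1 = x_1.
For the inductive step, assume it holds for an arbitrary k ≥ 1, so x_k = 6·5^(k - 1) - 7^k.
Then x_{k+1} = 5·x_k - 2·7^k = 5·(6·5^(k - 1) - 7^k) - 2·7^k = 6·5^k - 7^(k + 1) = 6·5^((k+1) - 1) - 7^(k+1),
which is the claimed formula at m = k+1.
This completes the induction.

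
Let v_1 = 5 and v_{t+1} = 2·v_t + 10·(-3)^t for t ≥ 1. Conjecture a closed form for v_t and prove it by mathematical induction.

Computing the first terms: v_1 = 5, v_2 = -20, v_3 = 50. This suggests v_t = -2(-3)^t - 2^(t - 1).
Base step (t = 1): the formula gives 5 = 5 = v_1.
Inductive step: assume the claim holds for t = k, so v_k = -2(-3)^k - 2^(k - 1).
Then v_{k+1} = 2·v_k + 10·(-3)^k = 2·(-2(-3)^k - 2^(k - 1)) + 10·(-3)^k = -2(-3)^(k + 1) - 2^k = -2(-3)^(k+1) - 2^((k+1) - 1),
which is the claimed formula at t = k+1.
Hence, by induction on t, the claim holds for every t ≥ 1.

v_t = -2(-3)^t - 2^(t - 1)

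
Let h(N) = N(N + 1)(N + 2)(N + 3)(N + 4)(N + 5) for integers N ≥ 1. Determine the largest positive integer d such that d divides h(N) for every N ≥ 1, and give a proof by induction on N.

Computing the first values: h(1) = 720 and h(2) = 5040; gcd(720, 5040) = 720, so d ≤ 720.
We prove 720 | N(N + 1)(N + 2)(N + 3)(N + 4)(N + 5) for all N ≥ 1 by induction on N.
Base case (N = 1): h(1) = 720 = 720·(1), so 720 | h(1).
Inductive step: assume the claim holds for N = i, i.e. 720 | h(i). Then
h(i+1) − h(i) = (i+1)·(i+2)·(i+3)·(i+4)·(i+5)·(i+6) − i·(i+1)·(i+2)·(i+3)·(i+4)·(i+5) = (i+1)·(i+2)·(i+3)·(i+4)·(i+5)·[(i+6) − i] = 6·(i+1)·(i+2)·(i+3)·(i+4)·(i+5). The product of 5 consecutive integers is divisible by (5)! = 120, so h(i+1) − h(i) is divisible by 6·120 = 720. By the inductive hypothesis 720 | h(i), hence 720 | h(i+1).
By induction, the statement is established for all N ≥ 1.
Therefore the largest such d is 720.

d = 720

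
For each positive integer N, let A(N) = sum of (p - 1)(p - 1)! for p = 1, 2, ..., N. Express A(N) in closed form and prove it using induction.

A(N) = N! - 1

We claim A(N) = N! - 1 for all N ≥ 1.
When N = 1: A(1) = 0, and the closed form gives 0. They agree.
Suppose the result is true for N = p, so A(p) = p! - 1.
Then A(p+1) = A(p) + (p·p!) = (p! - 1) + (p·p!).
Simplifying, A(p+1) = (p+1)! - 1,
which is the closed form with N = p+1.
Hence, by induction on N, the claim holds for every N ≥ 1.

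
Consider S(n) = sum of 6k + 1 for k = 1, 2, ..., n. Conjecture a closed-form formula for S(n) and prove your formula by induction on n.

S(n) = n(3n + 4)

We claim S(n) = n(3n + 4) for all n ≥ 1.
When n = 1: S(1) = 7, and the closed form gives 7. They agree.
Inductive step: suppose the statement holds for some k ≥ 1, so S(k) = k(3k + 4).
Then S(k+1) = S(k) + (6k + 7) = (k(3k + 4)) + (6k + 7).
Simplifying, S(k+1) = (k + 1)(3k + 7) = (k+1)(3(k+1) + 4),
which is the closed form with n = k+1.
This completes the induction.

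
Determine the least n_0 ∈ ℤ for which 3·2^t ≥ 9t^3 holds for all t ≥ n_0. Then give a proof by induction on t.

At t = 12: 12288 < 15552, so the inequality fails and n_0 ≥ 13. We prove 3·2^t ≥ 9t^3 for all t ≥ 13.
Base step (t = 13): 3·2^t = 24576 and 9t^3 = 19773, so 24576 ≥ 19773.
Suppose the result is true for t = i, so 3·2^i ≥ 9i^3.
Then 3·2^(i + 1) = 2·(3·2^i) ≥ 2·(9i^3).
Also, for i ≥ 13 we have 2·(9i^3) ≥ 9(i+1)^3, since 2 ≥ (1 + 1/i)^3 for all i ≥ 13.
Combining, 3·2^(i + 1) ≥ 9(i+1)^3.
Hence, by induction on t, the claim holds for every t ≥ 13.
Hence the smallest such n_0 is 13.

n_0 = 13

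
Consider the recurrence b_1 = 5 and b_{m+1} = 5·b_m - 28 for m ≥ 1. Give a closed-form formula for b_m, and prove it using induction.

b_m = -2·5^(m - 1) + 7

Computing the first terms: b_1 = 5, b_2 = -3, b_3 = -43. This suggests b_m = -2·5^(m - 1) + 7.
Base step (m = 1): the formula gives 5 = 5 = b_1.
For the inductive step, assume it holds for an arbitrary k ≥ 1, so b_k = -2·5^(k - 1) + 7.
Then b_{k+1} = 5·b_k - 28 = 5·(-2·5^(k - 1) + 7) - 28 = -2·5^k + 7 = -2·5^((k+1) - 1) + 7,
which is the claimed formula at m = k+1.
By induction, the statement is established for all m ≥ 1.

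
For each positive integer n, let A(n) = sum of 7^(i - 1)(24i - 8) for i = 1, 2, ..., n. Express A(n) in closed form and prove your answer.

We claim A(n) = 2·7^n(2n - 1) + 2 for all n ≥ 1.
When n = 1: A(1) = 16, and the closed form gives 16. They agree.
Inductive step: suppose the statement holds for some i ≥ 1, so A(i) = 2·7^i(2i - 1) + 2.
Then A(i+1) = A(i) + (7^i(24i + 16)) = (2·7^i(2i - 1) + 2) + (7^i(24i + 16)).
Simplifying, A(i+1) = 28·7^i·i + 14·7^i + 2 = 2·7^(i+1)(2(i+1) - 1) + 2,
which is the closed form with n = i+1.
This completes the induction.

A(n) = 2·7^n(2n - 1) + 2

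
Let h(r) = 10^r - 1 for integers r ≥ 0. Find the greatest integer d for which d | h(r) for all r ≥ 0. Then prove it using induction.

Computing the first values: h(0) = 0 and h(1) = 9; gcd(0, 9) = 9, so d ≤ 9.
We prove 9 | 10^r - 1 for all r ≥ 0 by induction on r.
For the base case r = 0: h(0) = 0 = 9·(0), so 9 | h(0).
Suppose the result is true for r = i, i.e. 9 | h(i). Then
h(i+1) = 10^(i+1) - 1 = 10·(10^i - 1) + 9 = 10·h(i) + 9. The first term is divisible by 9 by the inductive hypothesis, and 9 is divisible by 9. Hence 9 | h(i+1).
Hence, by induction on r, the claim holds for every r ≥ 0.
Therefore the largest such d is 9.

d = 9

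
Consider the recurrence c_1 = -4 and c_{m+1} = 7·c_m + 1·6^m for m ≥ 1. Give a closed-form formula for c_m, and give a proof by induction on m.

Computing the first terms: c_1 = -4, c_2 = -22, c_3 = -118. This suggests c_m = -6^m + 2·7^(m - 1).
Base step (m = 1): the formula gives -4 = -4 = c_1.
Inductive step: assume the claim holds for m = j, so c_j = -6^j + 2·7^(j - 1).
Then c_{j+1} = 7·c_j + 1·6^j = 7·(-6^j + 2·7^(j - 1)) + 1·6^j = -6^(j + 1) + 2·7^j = -6^(j+1) + 2·7^((j+1) - 1),
which is the claimed formula at m = j+1.
Hence, by induction on m, the claim holds for every m ≥ 1.

c_m = -6^m + 2·7^(m - 1)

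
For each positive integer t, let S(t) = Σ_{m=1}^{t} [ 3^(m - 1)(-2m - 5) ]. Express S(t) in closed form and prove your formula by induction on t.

We claim S(t) = -3^t(t + 2) + 2 for all t ≥ 1.
Base step (t = 1): S(1) = -7, and the closed form gives -7. They agree.
Suppose the result is true for t = m, so S(m) = -3^m(m + 2) + 2.
Then S(m+1) = S(m) + (3^m(-2m - 7)) = (-3^m(m + 2) + 2) + (3^m(-2m - 7)).
Simplifying, S(m+1) = -3^(m + 1)m - 3^(m + 2) + 2 = -3^(m+1)((m+1) + 2) + 2,
which is the closed form with t = m+1.
By the principle of mathematical induction, the result holds for all t ≥ 1.

S(t) = -3^t(t + 2) + 2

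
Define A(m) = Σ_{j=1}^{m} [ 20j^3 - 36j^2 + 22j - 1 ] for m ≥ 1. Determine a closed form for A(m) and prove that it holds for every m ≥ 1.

A(m) = m(5m^3 - 2m^2 - 2m + 4)

We claim A(m) = m(5m^3 - 2m^2 - 2m + 4) for all m ≥ 1.
When m = 1: A(1) = 5, and the closed form gives 5. They agree.
Inductive step: suppose the statement holds for some j ≥ 1, so A(j) = j(5j^3 - 2j^2 - 2j + 4).
Then A(j+1) = A(j) + (20j^3 + 24j^2 + 10j + 5) = (j(5j^3 - 2j^2 - 2j + 4)) + (20j^3 + 24j^2 + 10j + 5).
Simplifying, A(j+1) = (j + 1)(5j^3 + 13j^2 + 9j + 5) = (j+1)(5(j+1)^3 - 2(j+1)^2 - 2(j+1) + 4),
which is the closed form with m = j+1.
This completes the induction.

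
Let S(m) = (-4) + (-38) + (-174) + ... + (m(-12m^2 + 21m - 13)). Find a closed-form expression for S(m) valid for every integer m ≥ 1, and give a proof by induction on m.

We claim S(m) = -m(m + 1)(3m^2 - 4m + 3) for all m ≥ 1.
For the base case m = 1: S(1) = -4, and the closed form gives -4. They agree.
Inductive step: suppose the statement holds for some p ≥ 1, so S(p) = p(-3p^3 + p^2 + p - 3).
Then S(p+1) = S(p) + ((p + 1)(21p - 12(p + 1)^2 + 8)) = (p(-3p^3 + p^2 + p - 3)) + ((p + 1)(21p - 12(p + 1)^2 + 8)).
Simplifying, S(p+1) = -(p + 1)(p + 2)(3p^2 + 2p + 2) = -(p+1)((p+1) + 1)(3(p+1)^2 - 4(p+1) + 3),
which is the closed form with m = p+1.
This completes the induction.

S(m) = -m(m + 1)(3m^2 - 4m + 3)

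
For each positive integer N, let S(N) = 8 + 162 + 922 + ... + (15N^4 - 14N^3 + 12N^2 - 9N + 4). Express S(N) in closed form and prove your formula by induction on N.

S(N) = N(3N^4 + 4N^3 + 2N^2 - 2N + 1)

We claim S(N) = N(3N^4 + 4N^3 + 2N^2 - 2N + 1) for all N ≥ 1.
Base case (N = 1): S(1) = 8, and the closed form gives 8. They agree.
For the inductive step, assume it holds for an arbitrary k ≥ 1, so S(k) = k(3k^4 + 4k^3 + 2k^2 - 2k + 1).
Then S(k+1) = S(k) + (15k^4 + 46k^3 + 60k^2 + 33k + 8) = (k(3k^4 + 4k^3 + 2k^2 - 2k + 1)) + (15k^4 + 46k^3 + 60k^2 + 33k + 8).
Simplifying, S(k+1) = (k + 1)(3k^4 + 16k^3 + 32k^2 + 26k + 8) = (k+1)(3(k+1)^4 + 4(k+1)^3 + 2(k+1)^2 - 2(k+1) + 1),
which is the closed form with N = k+1.
By the principle of mathematical induction, the result holds for all N ≥ 1.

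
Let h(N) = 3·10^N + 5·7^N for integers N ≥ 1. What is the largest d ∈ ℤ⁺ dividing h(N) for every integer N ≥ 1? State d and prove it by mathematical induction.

Computing the first values: h(1) = 65 and h(2) = 545; gcd(65, 545) = 5, so d ≤ 5.
We prove 5 | 3·10^N + 5·7^N for all N ≥ 1 by induction on N.
When N = 1: h(1) = 65 = 5·(13), so 5 | h(1).
For the inductive step, assume it holds for an arbitrary m ≥ 1, i.e. 5 | h(m). Then
h(m+1) − 10·h(m) = (3·10^(m+1) + 5·7^(m+1)) − 10·(3·10^m + 5·7^m) = (5)·7^m·(7 − 10) = (-15)·7^m. Since 5 | h(m) by the inductive hypothesis, 5 | 10·h(m); and 5 | -15 since -15 = 5·-3. Therefore 5 | h(m+1).
Hence, by induction on N, the claim holds for every N ≥ 1.
Therefore the largest such d is 5.

d = 5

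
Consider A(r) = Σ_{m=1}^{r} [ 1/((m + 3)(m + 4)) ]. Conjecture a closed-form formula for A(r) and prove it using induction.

We claim A(r) = r/(4(r + 4)) for all r ≥ 1.
For the base case r = 1: A(1) = 1/20, and the closed form gives 1/20. They agree.
Suppose the result is true for r = m, so A(m) = m/(4(m + 4)).
Then A(m+1) = A(m) + (1/((m + 4)(m + 5))) = (m/(4(m + 4))) + (1/((m + 4)(m + 5))).
Simplifying, A(m+1) = (m + 1)/(4(m + 5)) = (m+1)/(4((m+1) + 4)),
which is the closed form with r = m+1.
By the principle of mathematical induction, the result holds for all r ≥ 1.

A(r) = r/(4(r + 4))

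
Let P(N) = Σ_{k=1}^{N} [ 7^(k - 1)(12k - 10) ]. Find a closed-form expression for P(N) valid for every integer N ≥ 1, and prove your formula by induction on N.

P(N) = 2·7^N(N - 1) + 2

We claim P(N) = 2·7^N(N - 1) + 2 for all N ≥ 1.
Base step (N = 1): P(1) = 2, and the closed form gives 2. They agree.
For the inductive step, assume it holds for an arbitrary k ≥ 1, so P(k) = 2·7^k(k - 1) + 2.
Then P(k+1) = P(k) + (7^k(12k + 2)) = (2·7^k(k - 1) + 2) + (7^k(12k + 2)).
Simplifying, P(k+1) = 14·7^k·k + 2 = 2·7^(k+1)((k+1) - 1) + 2,
which is the closed form with N = k+1.
By induction, the statement is established for all N ≥ 1.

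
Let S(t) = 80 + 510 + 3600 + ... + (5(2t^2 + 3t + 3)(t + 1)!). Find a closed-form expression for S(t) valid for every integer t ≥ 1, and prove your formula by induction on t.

S(t) = (10t + 5)(t + 2)! - 10

We claim S(t) = (10t + 5)(t + 2)! - 10 for all t ≥ 1.
When t = 1: S(1) = 80, and the closed form gives 80. They agree.
Inductive step: assume the claim holds for t = k, so S(k) = (10k + 5)(k + 2)! - 10.
Then S(k+1) = S(k) + (5(2k^2 + 7k + 8)(k + 2)!) = ((10k + 5)(k + 2)! - 10) + (5(2k^2 + 7k + 8)(k + 2)!).
Simplifying, S(k+1) = (10(k+1) + 5)((k+1) + 2)! - 10,
which is the closed form with t = k+1.
By induction, the statement is established for all t ≥ 1.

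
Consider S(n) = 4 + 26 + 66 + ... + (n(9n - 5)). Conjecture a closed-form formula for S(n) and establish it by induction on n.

We claim S(n) = n(n + 1)(3n - 1) for all n ≥ 1.
Base step (n = 1): S(1) = 4, and the closed form gives 4. They agree.
For the inductive step, assume it holds for an arbitrary j ≥ 1, so S(j) = j(3j^2 + 2j - 1).
Then S(j+1) = S(j) + ((j + 1)(9j + 4)) = (j(3j^2 + 2j - 1)) + ((j + 1)(9j + 4)).
Simplifying, S(j+1) = (j + 1)(j + 2)(3j + 2) = (j+1)((j+1) + 1)(3(j+1) - 1),
which is the closed form with n = j+1.
By the principle of mathematical induction, the result holds for all n ≥ 1.

S(n) = n(n + 1)(3n - 1)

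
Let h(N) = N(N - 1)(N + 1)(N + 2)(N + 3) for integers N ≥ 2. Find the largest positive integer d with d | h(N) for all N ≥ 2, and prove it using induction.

d = 120

Computing the first values: h(2) = 120 and h(3) = 720; gcd(120, 720) = 120, so d ≤ 120.
We prove 120 | N(N - 1)(N + 1)(N + 2)(N + 3) for all N ≥ 2 by induction on N.
Base step (N = 2): h(2) = 120 = 120·(1), so 120 | h(2).
Suppose the result is true for N = k, i.e. 120 | h(k). Then
h(k+1) − h(k) = k·(k+1)·(k+2)·(k+3)·(k+4) − (k-1)·k·(k+1)·(k+2)·(k+3) = k·(k+1)·(k+2)·(k+3)·[(k+4) − (k-1)] = 5·k·(k+1)·(k+2)·(k+3). The product of 4 consecutive integers is divisible by (4)! = 24, so h(k+1) − h(k) is divisible by 5·24 = 120. By the inductive hypothesis 120 | h(k), hence 120 | h(k+1).
Hence, by induction on N, the claim holds for every N ≥ 2.
Therefore the largest such d is 120.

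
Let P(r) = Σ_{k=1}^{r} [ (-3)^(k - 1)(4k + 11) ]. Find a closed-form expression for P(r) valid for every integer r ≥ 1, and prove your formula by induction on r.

We claim P(r) = -(-3)^r(r + 3) + 3 for all r ≥ 1.
Base step (r = 1): P(1) = 15, and the closed form gives 15. They agree.
Inductive step: assume the claim holds for r = k, so P(k) = -(-3)^k(k + 3) + 3.
Then P(k+1) = P(k) + ((-3)^k(4k + 15)) = (-(-3)^k(k + 3) + 3) + ((-3)^k(4k + 15)).
Simplifying, P(k+1) = 3(-3)^k·k + 12(-3)^k + 3 = -(-3)^(k+1)((k+1) + 3) + 3,
which is the closed form with r = k+1.
By induction, the statement is established for all r ≥ 1.

P(r) = -(-3)^r(r + 3) + 3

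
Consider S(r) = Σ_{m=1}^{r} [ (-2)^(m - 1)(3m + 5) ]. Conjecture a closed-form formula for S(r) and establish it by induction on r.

We claim S(r) = -(-2)^r(r + 2) + 2 for all r ≥ 1.
When r = 1: S(1) = 8, and the closed form gives 8. They agree.
Suppose the result is true for r = m, so S(m) = -(-2)^m(m + 2) + 2.
Then S(m+1) = S(m) + ((-2)^m(3m + 8)) = (-(-2)^m(m + 2) + 2) + ((-2)^m(3m + 8)).
Simplifying, S(m+1) = 2(-2)^m·m + 6(-2)^m + 2 = -(-2)^(m+1)((m+1) + 2) + 2,
which is the closed form with r = m+1.
By the principle of mathematical induction, the result holds for all r ≥ 1.

S(r) = -(-2)^r(r + 2) + 2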